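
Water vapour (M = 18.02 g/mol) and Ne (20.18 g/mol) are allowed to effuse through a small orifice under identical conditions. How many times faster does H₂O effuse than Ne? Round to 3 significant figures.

Using Graham's law: rate_H₂O/rate_Ne = √(M_Ne/M_H₂O) = √(20.18/18.02) = √1.120 = 1.06.

1.06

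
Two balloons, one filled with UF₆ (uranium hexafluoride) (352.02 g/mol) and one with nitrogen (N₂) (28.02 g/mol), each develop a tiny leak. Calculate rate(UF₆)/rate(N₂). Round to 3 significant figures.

Using Graham's law: rate_UF₆/rate_N₂ = √(M_N₂/M_UF₆) = √(28.02/352.02) = √0.07960 = 0.282.

0.282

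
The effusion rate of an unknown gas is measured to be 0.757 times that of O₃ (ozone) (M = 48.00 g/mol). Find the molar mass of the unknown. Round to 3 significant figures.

By Graham's law, rate_X/rate_O₃ = √(M_O₃/M_X).
0.757 = √(48.00/M_X)
M_X = 48.00 / 0.757² = 48.00 / 0.5730 = 83.8 g/mol

83.8 g/mol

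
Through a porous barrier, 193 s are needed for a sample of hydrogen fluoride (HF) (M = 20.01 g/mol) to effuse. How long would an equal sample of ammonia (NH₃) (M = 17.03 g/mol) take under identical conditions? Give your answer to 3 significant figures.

178 s

Since effusion rate ∝ 1/√M, t_NH₃/t_HF = √(M_NH₃/M_HF) = √(17.03/20.01) = √0.8511 = 0.9225.
So the time for NH₃ is 193 × 0.9225 = 178 s.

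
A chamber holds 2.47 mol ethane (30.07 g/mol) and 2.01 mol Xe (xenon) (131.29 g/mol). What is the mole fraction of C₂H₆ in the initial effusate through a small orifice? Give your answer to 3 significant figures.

0.720

Effusion rate of each component ∝ n_i/√M_i (partial pressure × 1/√M).
Mole fraction of C₂H₆ in the effusate = (n_C₂H₆/√M_C₂H₆) / (n_C₂H₆/√M_C₂H₆ + n_Xe/√M_Xe)
= (2.47/√30.07) / (2.47/√30.07 + 2.01/√131.29) = 0.4504/(0.4504 + 0.1754) = 0.720.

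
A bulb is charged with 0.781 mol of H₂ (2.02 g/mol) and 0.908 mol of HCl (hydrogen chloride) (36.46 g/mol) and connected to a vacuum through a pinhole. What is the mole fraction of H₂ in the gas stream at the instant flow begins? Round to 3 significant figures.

Each component's effusion rate ∝ (its partial pressure)·(1/√M) ∝ n_i/√M_i.
So x_H₂ in the escaping gas = (n_H₂/√M_H₂) / Σ(n_i/√M_i)
= (0.781/√2.02) / (0.781/√2.02 + 0.908/√36.46) = 0.5495/(0.5495 + 0.1504) = 0.785.

0.785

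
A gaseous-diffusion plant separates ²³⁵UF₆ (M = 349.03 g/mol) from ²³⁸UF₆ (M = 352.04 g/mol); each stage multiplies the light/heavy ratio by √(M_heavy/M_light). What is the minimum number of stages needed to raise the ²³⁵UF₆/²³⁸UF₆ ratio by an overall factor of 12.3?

585

Per stage α = (352.04/349.03)^(1/2) = 1.00862^0.5, giving ln α = 0.004293.
Need α^N ≥ 12.3 ⇒ N ≥ ln(12.3) / ln α = 2.510 / 0.004293 = 584.52.
So at least 585 stages are needed.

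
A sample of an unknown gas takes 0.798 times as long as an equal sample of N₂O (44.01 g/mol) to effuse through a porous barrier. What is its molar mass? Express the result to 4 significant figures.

28.03 g/mol

From Graham's law, t_X/t_N₂O = √(M_X/M_N₂O).
0.798 = √(M_X/44.01)
M_X = 44.01 × 0.798² = 44.01 × 0.6368 = 28.03 g/mol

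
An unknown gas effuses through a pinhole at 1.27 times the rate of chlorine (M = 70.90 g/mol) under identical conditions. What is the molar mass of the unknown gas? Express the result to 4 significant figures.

43.96 g/mol

From Graham's law, rate_X/rate_Cl₂ = √(M_Cl₂/M_X).
1.27 = √(70.90/M_X)
M_X = 70.90 / 1.27² = 70.90 / 1.613 = 43.96 g/mol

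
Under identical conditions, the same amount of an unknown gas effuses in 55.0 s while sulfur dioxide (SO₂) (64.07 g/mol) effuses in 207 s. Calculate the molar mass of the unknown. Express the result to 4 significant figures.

From Graham's law, t_X/t_SO₂ = √(M_X/M_SO₂).
55.0/207 = 0.2657 = √(M_X/64.07)
M_X = 64.07 × 0.2657² = 64.07 × 0.07060 = 4.523 g/mol

4.523 g/mol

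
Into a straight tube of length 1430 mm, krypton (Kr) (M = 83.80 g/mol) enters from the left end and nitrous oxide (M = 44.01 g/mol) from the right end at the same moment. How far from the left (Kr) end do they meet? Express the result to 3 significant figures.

601 mm

In equal time, each gas travels a distance ∝ its rate ∝ 1/√M, so d_Kr/d_N₂O = √(M_N₂O/M_Kr) = √(44.01/83.80) = 0.7247.
With d_Kr + d_N₂O = 1430 mm, d_N₂O = 1430/(1 + 0.7247) = 829.1 mm.
d_Kr = 1430 − 829.1 = 601 mm.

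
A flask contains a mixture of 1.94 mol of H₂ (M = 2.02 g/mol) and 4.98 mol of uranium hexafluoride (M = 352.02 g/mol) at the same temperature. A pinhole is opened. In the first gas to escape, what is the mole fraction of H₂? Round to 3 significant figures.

The effusion rate of species i is ∝ p_i/√M_i ∝ n_i/√M_i.
So x_H₂ in the escaping gas = (n_H₂/√M_H₂) / Σ(n_i/√M_i)
= (1.94/√2.02) / (1.94/√2.02 + 4.98/√352.02) = 1.365/(1.365 + 0.2654) = 0.837.

0.837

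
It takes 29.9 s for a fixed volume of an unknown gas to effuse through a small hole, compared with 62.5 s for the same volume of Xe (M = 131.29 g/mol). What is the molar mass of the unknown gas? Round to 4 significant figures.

30.05 g/mol

Graham's law gives t_X/t_Xe = √(M_X/M_Xe).
29.9/62.5 = 0.4784 = √(M_X/131.29)
M_X = 131.29 × 0.4784² = 131.29 × 0.2289 = 30.05 g/mol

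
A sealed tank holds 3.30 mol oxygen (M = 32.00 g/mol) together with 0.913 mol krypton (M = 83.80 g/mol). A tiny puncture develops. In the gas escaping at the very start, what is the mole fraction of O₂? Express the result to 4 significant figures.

Rate_i ∝ x_i/√M_i (Graham's law weighted by mole fraction), so the effusate composition follows n_i/√M_i.
Mole fraction of O₂ in the effusate = (n_O₂/√M_O₂) / (n_O₂/√M_O₂ + n_Kr/√M_Kr)
= (3.30/√32.00) / (3.30/√32.00 + 0.913/√83.80) = 0.5834/(0.5834 + 0.09974) = 0.8540.

0.8540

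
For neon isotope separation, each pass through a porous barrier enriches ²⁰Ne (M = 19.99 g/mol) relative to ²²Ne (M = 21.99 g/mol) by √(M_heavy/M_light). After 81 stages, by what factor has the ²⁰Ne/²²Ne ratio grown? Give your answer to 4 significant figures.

Each stage multiplies the ratio by α = √(21.99/19.99), so after 81 stages the overall factor is α^81 = (21.99/19.99)^(81/2).
= 1.10005^(81/2) = 47.56.

47.56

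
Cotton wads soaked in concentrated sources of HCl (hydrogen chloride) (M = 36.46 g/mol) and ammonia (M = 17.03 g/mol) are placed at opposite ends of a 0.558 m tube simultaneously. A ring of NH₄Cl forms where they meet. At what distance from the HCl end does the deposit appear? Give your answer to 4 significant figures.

0.2265 m

Graham's law gives d_HCl/d_NH₃ = rate_HCl/rate_NH₃ = √(M_NH₃/M_HCl) = √(17.03/36.46) = 0.6834.
With d_HCl + d_NH₃ = 0.558 m, d_NH₃ = 0.558/(1 + 0.6834) = 0.3315 m.
d_HCl = 0.558 − 0.3315 = 0.2265 m.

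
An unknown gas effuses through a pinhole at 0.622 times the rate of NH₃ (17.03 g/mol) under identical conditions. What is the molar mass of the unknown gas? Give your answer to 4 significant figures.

44.02 g/mol

By Graham's law, rate_X/rate_NH₃ = √(M_NH₃/M_X).
0.622 = √(17.03/M_X)
M_X = 17.03 / 0.622² = 17.03 / 0.3869 = 44.02 g/mol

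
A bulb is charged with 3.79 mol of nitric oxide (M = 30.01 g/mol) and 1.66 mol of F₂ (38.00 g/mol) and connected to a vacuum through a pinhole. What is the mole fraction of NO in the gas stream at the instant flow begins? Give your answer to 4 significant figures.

0.7198

Effusion rate of each component ∝ n_i/√M_i (partial pressure × 1/√M).
So x_NO in the escaping gas = (n_NO/√M_NO) / Σ(n_i/√M_i)
= (3.79/√30.01) / (3.79/√30.01 + 1.66/√38.00) = 0.6918/(0.6918 + 0.2693) = 0.7198.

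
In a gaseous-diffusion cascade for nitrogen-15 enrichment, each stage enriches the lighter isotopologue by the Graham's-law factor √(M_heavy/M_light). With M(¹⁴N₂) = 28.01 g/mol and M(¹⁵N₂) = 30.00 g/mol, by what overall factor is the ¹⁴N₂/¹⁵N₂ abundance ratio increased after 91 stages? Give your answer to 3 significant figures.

The single-stage factor is √(M_heavy/M_light), so 91 stages give [√(30.00/28.01)]^91 = (30.00/28.01)^(91/2).
= 1.07105^(91/2) = 22.7.

22.7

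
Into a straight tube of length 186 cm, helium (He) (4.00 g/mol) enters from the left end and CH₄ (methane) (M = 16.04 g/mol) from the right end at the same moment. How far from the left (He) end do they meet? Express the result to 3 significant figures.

124 cm

In equal time, each gas travels a distance ∝ its rate ∝ 1/√M, so d_He/d_CH₄ = √(M_CH₄/M_He) = √(16.04/4.00) = 2.002.
With d_He + d_CH₄ = 186 cm, d_CH₄ = 186/(1 + 2.002) = 61.95 cm.
d_He = 186 − 61.95 = 124 cm.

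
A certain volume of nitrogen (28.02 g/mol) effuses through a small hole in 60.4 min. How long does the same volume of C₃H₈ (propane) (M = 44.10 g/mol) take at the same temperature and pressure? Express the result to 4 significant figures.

Since effusion rate ∝ 1/√M, t_C₃H₈/t_N₂ = √(M_C₃H₈/M_N₂) = √(44.10/28.02) = √1.574 = 1.255.
So the time for C₃H₈ is 60.4 × 1.255 = 75.77 min.

75.77 min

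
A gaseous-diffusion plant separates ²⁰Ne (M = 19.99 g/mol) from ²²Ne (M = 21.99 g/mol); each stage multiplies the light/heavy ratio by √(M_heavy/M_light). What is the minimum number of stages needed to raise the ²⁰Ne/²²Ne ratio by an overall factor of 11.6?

With α = √(21.99/19.99) per stage, ln α = ½ ln(1.10005) = 0.04768.
Need α^N ≥ 11.6 ⇒ N ≥ ln(11.6) / ln α = 2.451 / 0.04768 = 51.41.
Rounding up, N = 52 stages.

52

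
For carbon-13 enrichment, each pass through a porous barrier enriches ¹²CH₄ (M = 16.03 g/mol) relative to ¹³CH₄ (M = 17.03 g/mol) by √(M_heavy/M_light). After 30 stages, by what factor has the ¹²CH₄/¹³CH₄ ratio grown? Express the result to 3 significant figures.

2.48

The single-stage factor is √(M_heavy/M_light), so 30 stages give [√(17.03/16.03)]^30 = (17.03/16.03)^(30/2).
= 1.06238^15 = 2.48.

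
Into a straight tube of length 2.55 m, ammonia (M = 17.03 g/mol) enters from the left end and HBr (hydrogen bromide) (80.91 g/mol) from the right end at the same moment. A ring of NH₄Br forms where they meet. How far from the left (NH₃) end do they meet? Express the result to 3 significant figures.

In equal time, each gas travels a distance ∝ its rate ∝ 1/√M, so d_NH₃/d_HBr = √(M_HBr/M_NH₃) = √(80.91/17.03) = 2.180.
With d_NH₃ + d_HBr = 2.55 m, d_HBr = 2.55/(1 + 2.180) = 0.8020 m.
d_NH₃ = 2.55 − 0.8020 = 1.75 m.

1.75 m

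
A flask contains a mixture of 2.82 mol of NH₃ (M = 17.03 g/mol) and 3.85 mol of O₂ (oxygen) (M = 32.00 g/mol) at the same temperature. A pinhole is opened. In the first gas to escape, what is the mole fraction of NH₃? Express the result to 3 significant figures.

0.501

Effusion rate of each component ∝ n_i/√M_i (partial pressure × 1/√M).
Mole fraction of NH₃ in the effusate = (n_NH₃/√M_NH₃) / (n_NH₃/√M_NH₃ + n_O₂/√M_O₂)
= (2.82/√17.03) / (2.82/√17.03 + 3.85/√32.00) = 0.6833/(0.6833 + 0.6806) = 0.501.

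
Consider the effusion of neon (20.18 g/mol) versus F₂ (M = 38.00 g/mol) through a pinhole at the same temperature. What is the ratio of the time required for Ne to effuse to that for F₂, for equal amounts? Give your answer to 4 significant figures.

0.7287

Graham's law gives t_Ne/t_F₂ = √(M_Ne/M_F₂) = √(20.18/38.00) = √0.5311 = 0.7287.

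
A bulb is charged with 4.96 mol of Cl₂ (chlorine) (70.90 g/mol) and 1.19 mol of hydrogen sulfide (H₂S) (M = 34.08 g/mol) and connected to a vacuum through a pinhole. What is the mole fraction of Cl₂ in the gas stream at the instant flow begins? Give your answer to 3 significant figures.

Rate_i ∝ x_i/√M_i (Graham's law weighted by mole fraction), so the effusate composition follows n_i/√M_i.
Mole fraction of Cl₂ in the effusate = (n_Cl₂/√M_Cl₂) / (n_Cl₂/√M_Cl₂ + n_H₂S/√M_H₂S)
= (4.96/√70.90) / (4.96/√70.90 + 1.19/√34.08) = 0.5891/(0.5891 + 0.2038) = 0.743.

0.743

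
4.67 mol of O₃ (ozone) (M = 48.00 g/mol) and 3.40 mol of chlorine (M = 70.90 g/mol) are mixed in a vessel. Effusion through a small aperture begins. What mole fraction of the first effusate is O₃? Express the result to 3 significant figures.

Rate_i ∝ x_i/√M_i (Graham's law weighted by mole fraction), so the effusate composition follows n_i/√M_i.
x_O₃(eff) = (n_O₃/√M_O₃) / (n_O₃/√M_O₃ + n_Cl₂/√M_Cl₂)
= (4.67/√48.00) / (4.67/√48.00 + 3.40/√70.90) = 0.6741/(0.6741 + 0.4038) = 0.625.

0.625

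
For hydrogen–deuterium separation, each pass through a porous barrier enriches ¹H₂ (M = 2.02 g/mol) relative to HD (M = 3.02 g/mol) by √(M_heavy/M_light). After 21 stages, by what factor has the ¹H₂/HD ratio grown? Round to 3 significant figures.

68.2

After 21 stages the ratio has grown by (√(3.02/2.02))^21 = (3.02/2.02)^(21/2).
= 1.49505^(21/2) = 68.2.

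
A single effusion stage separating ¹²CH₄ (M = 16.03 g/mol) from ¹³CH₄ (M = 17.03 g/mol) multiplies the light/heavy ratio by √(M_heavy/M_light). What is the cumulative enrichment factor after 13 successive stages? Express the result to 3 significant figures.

1.48

Overall factor = α^13 with α = √(17.03/16.03), i.e. (17.03/16.03)^(13/2).
= 1.06238^(13/2) = 1.48.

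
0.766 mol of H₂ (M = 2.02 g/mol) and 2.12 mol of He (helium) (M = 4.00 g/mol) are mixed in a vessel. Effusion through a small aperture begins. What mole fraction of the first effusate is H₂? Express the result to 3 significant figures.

0.337

Effusion rate of each component ∝ n_i/√M_i (partial pressure × 1/√M).
Mole fraction of H₂ in the effusate = (n_H₂/√M_H₂) / (n_H₂/√M_H₂ + n_He/√M_He)
= (0.766/√2.02) / (0.766/√2.02 + 2.12/√4.00) = 0.5390/(0.5390 + 1.060) = 0.337.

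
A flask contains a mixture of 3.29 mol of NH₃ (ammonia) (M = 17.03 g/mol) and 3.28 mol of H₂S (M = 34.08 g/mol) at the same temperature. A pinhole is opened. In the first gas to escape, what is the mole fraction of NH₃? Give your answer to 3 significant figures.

Rate_i ∝ x_i/√M_i (Graham's law weighted by mole fraction), so the effusate composition follows n_i/√M_i.
Mole fraction of NH₃ in the effusate = (n_NH₃/√M_NH₃) / (n_NH₃/√M_NH₃ + n_H₂S/√M_H₂S)
= (3.29/√17.03) / (3.29/√17.03 + 3.28/√34.08) = 0.7972/(0.7972 + 0.5619) = 0.587.

0.587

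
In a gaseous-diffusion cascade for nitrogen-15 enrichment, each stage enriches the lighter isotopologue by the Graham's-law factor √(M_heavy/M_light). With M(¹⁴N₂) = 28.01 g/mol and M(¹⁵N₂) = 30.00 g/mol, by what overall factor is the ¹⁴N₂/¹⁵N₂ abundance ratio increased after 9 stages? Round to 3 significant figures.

Overall factor = α^9 with α = √(30.00/28.01), i.e. (30.00/28.01)^(9/2).
= 1.07105^(9/2) = 1.36.

1.36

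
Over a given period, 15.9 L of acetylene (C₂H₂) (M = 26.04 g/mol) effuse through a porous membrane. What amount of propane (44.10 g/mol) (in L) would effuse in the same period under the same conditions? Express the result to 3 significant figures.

12.2 L

By Graham's law, rate_C₃H₈/rate_C₂H₂ = √(M_C₂H₂/M_C₃H₈) = √(26.04/44.10) = √0.5905 = 0.7684.
So the volume for C₃H₈ is 15.9 × 0.7684 = 12.2 L.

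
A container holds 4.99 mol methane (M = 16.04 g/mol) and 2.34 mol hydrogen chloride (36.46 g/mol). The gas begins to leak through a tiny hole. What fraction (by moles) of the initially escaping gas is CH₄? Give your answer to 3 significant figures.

The effusion rate of species i is ∝ p_i/√M_i ∝ n_i/√M_i.
So x_CH₄ in the escaping gas = (n_CH₄/√M_CH₄) / Σ(n_i/√M_i)
= (4.99/√16.04) / (4.99/√16.04 + 2.34/√36.46) = 1.246/(1.246 + 0.3875) = 0.763.

0.763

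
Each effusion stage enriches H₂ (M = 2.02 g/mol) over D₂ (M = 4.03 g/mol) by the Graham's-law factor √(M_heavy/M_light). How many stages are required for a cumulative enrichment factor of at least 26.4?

Single-stage factor α = √(4.03/2.02), so ln α = ½ ln(1.99505) = 0.3453.
Need α^N ≥ 26.4 ⇒ N ≥ ln(26.4) / ln α = 3.273 / 0.3453 = 9.48.
Minimum whole number of stages: N = 10.

10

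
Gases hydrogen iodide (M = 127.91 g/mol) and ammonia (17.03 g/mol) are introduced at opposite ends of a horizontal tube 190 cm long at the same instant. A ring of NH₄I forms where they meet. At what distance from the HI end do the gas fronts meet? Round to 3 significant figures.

50.8 cm

The fronts meet when d_HI + d_NH₃ = L with d_HI/d_NH₃ = √(M_NH₃/M_HI) (Graham's law). Here √(M_NH₃/M_HI) = √(17.03/127.91) = 0.3649.
With d_HI + d_NH₃ = 190 cm, d_NH₃ = 190/(1 + 0.3649) = 139.2 cm.
d_HI = 190 − 139.2 = 50.8 cm.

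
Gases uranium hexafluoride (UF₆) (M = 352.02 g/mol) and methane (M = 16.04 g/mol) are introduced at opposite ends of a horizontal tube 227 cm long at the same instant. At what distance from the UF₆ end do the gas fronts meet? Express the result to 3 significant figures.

39.9 cm

The fronts meet when d_UF₆ + d_CH₄ = L with d_UF₆/d_CH₄ = √(M_CH₄/M_UF₆) (Graham's law). Here √(M_CH₄/M_UF₆) = √(16.04/352.02) = 0.2135.
With d_UF₆ + d_CH₄ = 227 cm, d_CH₄ = 227/(1 + 0.2135) = 187.1 cm.
d_UF₆ = 227 − 187.1 = 39.9 cm.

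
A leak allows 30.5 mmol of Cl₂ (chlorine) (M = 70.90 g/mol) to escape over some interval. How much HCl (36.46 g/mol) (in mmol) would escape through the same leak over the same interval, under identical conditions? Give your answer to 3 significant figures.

Graham's law gives rate_HCl/rate_Cl₂ = √(M_Cl₂/M_HCl) = √(70.90/36.46) = √1.945 = 1.394.
So the amount for HCl is 30.5 × 1.394 = 42.5 mmol.

42.5 mmol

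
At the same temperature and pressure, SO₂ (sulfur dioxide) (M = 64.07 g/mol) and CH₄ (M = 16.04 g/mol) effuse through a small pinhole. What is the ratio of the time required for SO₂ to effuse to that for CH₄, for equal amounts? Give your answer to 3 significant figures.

By Graham's law, t_SO₂/t_CH₄ = √(M_SO₂/M_CH₄) = √(64.07/16.04) = √3.994 = 2.00.

2.00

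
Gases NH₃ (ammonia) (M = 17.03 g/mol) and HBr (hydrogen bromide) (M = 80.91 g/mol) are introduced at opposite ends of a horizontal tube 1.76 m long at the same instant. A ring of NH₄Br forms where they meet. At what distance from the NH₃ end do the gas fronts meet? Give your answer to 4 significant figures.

Distances travelled in equal time are proportional to diffusion rates, so d_NH₃/d_HBr = √(M_HBr/M_NH₃) = √(80.91/17.03) = 2.180.
With d_NH₃ + d_HBr = 1.76 m, d_HBr = 1.76/(1 + 2.180) = 0.5535 m.
d_NH₃ = 1.76 − 0.5535 = 1.206 m.

1.206 m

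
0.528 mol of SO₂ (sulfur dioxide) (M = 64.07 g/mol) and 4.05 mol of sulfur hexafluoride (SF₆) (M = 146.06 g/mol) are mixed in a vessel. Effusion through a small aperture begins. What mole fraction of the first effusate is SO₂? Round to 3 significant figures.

0.164

Rate_i ∝ x_i/√M_i (Graham's law weighted by mole fraction), so the effusate composition follows n_i/√M_i.
So x_SO₂ in the escaping gas = (n_SO₂/√M_SO₂) / Σ(n_i/√M_i)
= (0.528/√64.07) / (0.528/√64.07 + 4.05/√146.06) = 0.06596/(0.06596 + 0.3351) = 0.164.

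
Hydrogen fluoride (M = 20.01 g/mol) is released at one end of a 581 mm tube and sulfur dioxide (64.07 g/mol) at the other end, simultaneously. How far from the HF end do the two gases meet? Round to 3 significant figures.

373 mm

In equal time, each gas travels a distance ∝ its rate ∝ 1/√M, so d_HF/d_SO₂ = √(M_SO₂/M_HF) = √(64.07/20.01) = 1.789.
With d_HF + d_SO₂ = 581 mm, d_SO₂ = 581/(1 + 1.789) = 208.3 mm.
d_HF = 581 − 208.3 = 373 mm.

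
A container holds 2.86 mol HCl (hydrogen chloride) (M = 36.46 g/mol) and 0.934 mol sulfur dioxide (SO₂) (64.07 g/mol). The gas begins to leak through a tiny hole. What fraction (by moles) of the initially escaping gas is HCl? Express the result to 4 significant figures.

0.8023

Effusion rate of each component ∝ n_i/√M_i (partial pressure × 1/√M).
x_HCl(eff) = (n_HCl/√M_HCl) / (n_HCl/√M_HCl + n_SO₂/√M_SO₂)
= (2.86/√36.46) / (2.86/√36.46 + 0.934/√64.07) = 0.4737/(0.4737 + 0.1167) = 0.8023.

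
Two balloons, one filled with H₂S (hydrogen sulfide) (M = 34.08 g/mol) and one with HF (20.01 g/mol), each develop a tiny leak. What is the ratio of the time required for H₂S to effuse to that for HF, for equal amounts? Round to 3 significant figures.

Using Graham's law: t_H₂S/t_HF = √(M_H₂S/M_HF) = √(34.08/20.01) = √1.703 = 1.31.

1.31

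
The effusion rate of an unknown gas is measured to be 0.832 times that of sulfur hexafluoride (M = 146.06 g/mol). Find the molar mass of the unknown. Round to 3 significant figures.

211 g/mol

Using Graham's law: rate_X/rate_SF₆ = √(M_SF₆/M_X).
0.832 = √(146.06/M_X)
M_X = 146.06 / 0.832² = 146.06 / 0.6922 = 211 g/mol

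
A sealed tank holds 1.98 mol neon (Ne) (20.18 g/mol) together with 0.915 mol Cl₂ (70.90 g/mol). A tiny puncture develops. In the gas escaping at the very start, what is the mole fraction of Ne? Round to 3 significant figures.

0.802

Effusion rate of each component ∝ n_i/√M_i (partial pressure × 1/√M).
So x_Ne in the escaping gas = (n_Ne/√M_Ne) / Σ(n_i/√M_i)
= (1.98/√20.18) / (1.98/√20.18 + 0.915/√70.90) = 0.4408/(0.4408 + 0.1087) = 0.802.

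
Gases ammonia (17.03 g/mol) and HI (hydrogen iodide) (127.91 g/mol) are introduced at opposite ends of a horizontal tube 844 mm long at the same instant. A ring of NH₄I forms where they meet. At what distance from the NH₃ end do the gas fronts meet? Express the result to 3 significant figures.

618 mm

In equal time, each gas travels a distance ∝ its rate ∝ 1/√M, so d_NH₃/d_HI = √(M_HI/M_NH₃) = √(127.91/17.03) = 2.741.
With d_NH₃ + d_HI = 844 mm, d_HI = 844/(1 + 2.741) = 225.6 mm.
d_NH₃ = 844 − 225.6 = 618 mm.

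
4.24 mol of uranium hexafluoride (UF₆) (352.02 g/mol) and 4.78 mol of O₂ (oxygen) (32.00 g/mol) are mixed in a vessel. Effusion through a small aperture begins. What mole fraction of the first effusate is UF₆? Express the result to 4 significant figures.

0.2110

Effusion rate of each component ∝ n_i/√M_i (partial pressure × 1/√M).
Mole fraction of UF₆ in the effusate = (n_UF₆/√M_UF₆) / (n_UF₆/√M_UF₆ + n_O₂/√M_O₂)
= (4.24/√352.02) / (4.24/√352.02 + 4.78/√32.00) = 0.2260/(0.2260 + 0.8450) = 0.2110.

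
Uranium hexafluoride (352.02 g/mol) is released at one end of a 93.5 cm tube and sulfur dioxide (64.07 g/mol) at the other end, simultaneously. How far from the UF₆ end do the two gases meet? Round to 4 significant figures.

Distances travelled in equal time are proportional to diffusion rates, so d_UF₆/d_SO₂ = √(M_SO₂/M_UF₆) = √(64.07/352.02) = 0.4266.
With d_UF₆ + d_SO₂ = 93.5 cm, d_SO₂ = 93.5/(1 + 0.4266) = 65.54 cm.
d_UF₆ = 93.5 − 65.54 = 27.96 cm.

27.96 cm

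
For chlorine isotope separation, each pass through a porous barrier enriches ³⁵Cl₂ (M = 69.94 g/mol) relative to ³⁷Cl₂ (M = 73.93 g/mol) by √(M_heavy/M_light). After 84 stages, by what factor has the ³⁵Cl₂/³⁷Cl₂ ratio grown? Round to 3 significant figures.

10.3

Overall factor = α^84 with α = √(73.93/69.94), i.e. (73.93/69.94)^(84/2).
= 1.05705^42 = 10.3.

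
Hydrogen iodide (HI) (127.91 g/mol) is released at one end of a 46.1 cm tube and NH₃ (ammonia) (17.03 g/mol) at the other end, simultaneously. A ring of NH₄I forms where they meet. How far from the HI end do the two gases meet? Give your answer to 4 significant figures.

In equal time, each gas travels a distance ∝ its rate ∝ 1/√M, so d_HI/d_NH₃ = √(M_NH₃/M_HI) = √(17.03/127.91) = 0.3649.
With d_HI + d_NH₃ = 46.1 cm, d_NH₃ = 46.1/(1 + 0.3649) = 33.78 cm.
d_HI = 46.1 − 33.78 = 12.32 cm.

12.32 cm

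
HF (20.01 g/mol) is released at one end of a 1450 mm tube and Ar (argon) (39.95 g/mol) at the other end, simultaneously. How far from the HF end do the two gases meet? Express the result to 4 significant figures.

Distances travelled in equal time are proportional to diffusion rates, so d_HF/d_Ar = √(M_Ar/M_HF) = √(39.95/20.01) = 1.413.
With d_HF + d_Ar = 1450 mm, d_Ar = 1450/(1 + 1.413) = 600.9 mm.
d_HF = 1450 − 600.9 = 849.1 mm.

849.1 mm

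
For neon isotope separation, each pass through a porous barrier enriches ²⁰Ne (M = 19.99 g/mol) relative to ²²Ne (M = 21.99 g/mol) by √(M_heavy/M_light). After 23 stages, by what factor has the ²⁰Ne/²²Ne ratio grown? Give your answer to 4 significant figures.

Overall factor = α^23 with α = √(21.99/19.99), i.e. (21.99/19.99)^(23/2).
= 1.10005^(23/2) = 2.994.

2.994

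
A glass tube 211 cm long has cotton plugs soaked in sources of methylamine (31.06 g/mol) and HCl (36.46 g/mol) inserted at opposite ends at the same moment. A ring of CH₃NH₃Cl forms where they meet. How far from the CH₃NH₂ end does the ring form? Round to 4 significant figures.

109.7 cm

Graham's law gives d_CH₃NH₂/d_HCl = rate_CH₃NH₂/rate_HCl = √(M_HCl/M_CH₃NH₂) = √(36.46/31.06) = 1.083.
With d_CH₃NH₂ + d_HCl = 211 cm, d_HCl = 211/(1 + 1.083) = 101.3 cm.
d_CH₃NH₂ = 211 − 101.3 = 109.7 cm.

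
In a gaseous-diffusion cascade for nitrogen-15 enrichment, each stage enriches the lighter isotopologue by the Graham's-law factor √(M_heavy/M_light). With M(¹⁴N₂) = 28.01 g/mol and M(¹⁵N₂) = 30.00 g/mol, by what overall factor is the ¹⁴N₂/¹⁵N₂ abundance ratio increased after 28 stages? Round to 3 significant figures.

After 28 stages the ratio has grown by (√(30.00/28.01))^28 = (30.00/28.01)^(28/2).
= 1.07105^14 = 2.61.

2.61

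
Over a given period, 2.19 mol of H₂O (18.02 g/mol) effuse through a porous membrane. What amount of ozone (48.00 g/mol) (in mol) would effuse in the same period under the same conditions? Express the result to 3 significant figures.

1.34 mol

From Graham's law, rate_O₃/rate_H₂O = √(M_H₂O/M_O₃) = √(18.02/48.00) = √0.3754 = 0.6127.
So the amount for O₃ is 2.19 × 0.6127 = 1.34 mol.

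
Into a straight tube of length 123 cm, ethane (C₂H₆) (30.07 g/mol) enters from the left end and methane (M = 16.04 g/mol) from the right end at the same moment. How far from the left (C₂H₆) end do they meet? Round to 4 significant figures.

The fronts meet when d_C₂H₆ + d_CH₄ = L with d_C₂H₆/d_CH₄ = √(M_CH₄/M_C₂H₆) (Graham's law). Here √(M_CH₄/M_C₂H₆) = √(16.04/30.07) = 0.7304.
With d_C₂H₆ + d_CH₄ = 123 cm, d_CH₄ = 123/(1 + 0.7304) = 71.08 cm.
d_C₂H₆ = 123 − 71.08 = 51.92 cm.

51.92 cm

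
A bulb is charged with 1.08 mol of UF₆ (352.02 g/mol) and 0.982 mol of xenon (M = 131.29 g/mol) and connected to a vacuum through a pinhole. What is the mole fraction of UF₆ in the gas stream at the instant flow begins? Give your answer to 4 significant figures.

0.4018

Each component's effusion rate ∝ (its partial pressure)·(1/√M) ∝ n_i/√M_i.
Mole fraction of UF₆ in the effusate = (n_UF₆/√M_UF₆) / (n_UF₆/√M_UF₆ + n_Xe/√M_Xe)
= (1.08/√352.02) / (1.08/√352.02 + 0.982/√131.29) = 0.05756/(0.05756 + 0.08570) = 0.4018.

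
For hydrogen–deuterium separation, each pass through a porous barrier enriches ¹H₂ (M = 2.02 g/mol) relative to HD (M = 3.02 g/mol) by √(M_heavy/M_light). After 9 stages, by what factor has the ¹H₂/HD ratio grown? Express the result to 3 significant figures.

Each stage multiplies the ratio by α = √(3.02/2.02), so after 9 stages the overall factor is α^9 = (3.02/2.02)^(9/2).
= 1.49505^(9/2) = 6.11.

6.11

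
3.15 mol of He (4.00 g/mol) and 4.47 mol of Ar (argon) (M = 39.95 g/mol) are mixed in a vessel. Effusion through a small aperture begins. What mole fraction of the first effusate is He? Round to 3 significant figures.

Effusion rate of each component ∝ n_i/√M_i (partial pressure × 1/√M).
Mole fraction of He in the effusate = (n_He/√M_He) / (n_He/√M_He + n_Ar/√M_Ar)
= (3.15/√4.00) / (3.15/√4.00 + 4.47/√39.95) = 1.575/(1.575 + 0.7072) = 0.690.

0.690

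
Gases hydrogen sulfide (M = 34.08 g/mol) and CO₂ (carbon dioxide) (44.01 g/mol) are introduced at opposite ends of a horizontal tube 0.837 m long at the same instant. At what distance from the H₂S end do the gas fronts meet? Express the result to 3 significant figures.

0.445 m

In equal time, each gas travels a distance ∝ its rate ∝ 1/√M, so d_H₂S/d_CO₂ = √(M_CO₂/M_H₂S) = √(44.01/34.08) = 1.136.
With d_H₂S + d_CO₂ = 0.837 m, d_CO₂ = 0.837/(1 + 1.136) = 0.3918 m.
d_H₂S = 0.837 − 0.3918 = 0.445 m.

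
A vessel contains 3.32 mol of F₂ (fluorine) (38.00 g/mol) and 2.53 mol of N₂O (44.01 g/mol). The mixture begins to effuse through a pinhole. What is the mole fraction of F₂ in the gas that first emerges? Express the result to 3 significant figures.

The effusion rate of species i is ∝ p_i/√M_i ∝ n_i/√M_i.
Mole fraction of F₂ in the effusate = (n_F₂/√M_F₂) / (n_F₂/√M_F₂ + n_N₂O/√M_N₂O)
= (3.32/√38.00) / (3.32/√38.00 + 2.53/√44.01) = 0.5386/(0.5386 + 0.3814) = 0.585.

0.585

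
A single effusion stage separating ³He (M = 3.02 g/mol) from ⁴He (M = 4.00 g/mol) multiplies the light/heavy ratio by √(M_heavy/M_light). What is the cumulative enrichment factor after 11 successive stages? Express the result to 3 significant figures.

4.69

The single-stage factor is √(M_heavy/M_light), so 11 stages give [√(4.00/3.02)]^11 = (4.00/3.02)^(11/2).
= 1.32450^(11/2) = 4.69.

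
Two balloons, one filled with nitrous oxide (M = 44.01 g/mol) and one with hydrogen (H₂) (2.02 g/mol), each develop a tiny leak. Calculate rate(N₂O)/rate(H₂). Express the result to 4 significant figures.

By Graham's law, rate_N₂O/rate_H₂ = √(M_H₂/M_N₂O) = √(2.02/44.01) = √0.04590 = 0.2142.

0.2142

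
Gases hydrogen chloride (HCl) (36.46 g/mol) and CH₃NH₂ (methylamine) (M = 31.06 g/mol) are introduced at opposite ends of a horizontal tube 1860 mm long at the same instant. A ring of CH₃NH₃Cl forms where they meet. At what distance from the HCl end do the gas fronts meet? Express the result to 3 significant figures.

Distances travelled in equal time are proportional to diffusion rates, so d_HCl/d_CH₃NH₂ = √(M_CH₃NH₂/M_HCl) = √(31.06/36.46) = 0.9230.
With d_HCl + d_CH₃NH₂ = 1860 mm, d_CH₃NH₂ = 1860/(1 + 0.9230) = 967.2 mm.
d_HCl = 1860 − 967.2 = 893 mm.

893 mm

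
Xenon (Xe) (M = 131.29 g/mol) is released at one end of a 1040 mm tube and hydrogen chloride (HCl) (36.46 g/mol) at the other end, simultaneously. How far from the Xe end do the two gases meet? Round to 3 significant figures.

Graham's law gives d_Xe/d_HCl = rate_Xe/rate_HCl = √(M_HCl/M_Xe) = √(36.46/131.29) = 0.5270.
With d_Xe + d_HCl = 1040 mm, d_HCl = 1040/(1 + 0.5270) = 681.1 mm.
d_Xe = 1040 − 681.1 = 359 mm.

359 mm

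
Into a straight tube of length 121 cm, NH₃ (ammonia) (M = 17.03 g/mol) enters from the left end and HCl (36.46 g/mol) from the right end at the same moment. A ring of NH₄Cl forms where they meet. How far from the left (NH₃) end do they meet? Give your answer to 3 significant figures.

Distances travelled in equal time are proportional to diffusion rates, so d_NH₃/d_HCl = √(M_HCl/M_NH₃) = √(36.46/17.03) = 1.463.
With d_NH₃ + d_HCl = 121 cm, d_HCl = 121/(1 + 1.463) = 49.12 cm.
d_NH₃ = 121 − 49.12 = 71.9 cm.

71.9 cm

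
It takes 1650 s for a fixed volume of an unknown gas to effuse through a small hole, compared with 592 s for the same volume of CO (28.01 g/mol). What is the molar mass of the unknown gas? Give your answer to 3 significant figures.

218 g/mol

By Graham's law, t_X/t_CO = √(M_X/M_CO).
1650/592 = 2.787 = √(M_X/28.01)
M_X = 28.01 × 2.787² = 28.01 × 7.768 = 218 g/mol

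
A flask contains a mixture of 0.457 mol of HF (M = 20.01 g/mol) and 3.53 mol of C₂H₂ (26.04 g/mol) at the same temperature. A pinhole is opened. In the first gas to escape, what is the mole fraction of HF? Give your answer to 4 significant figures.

The effusion rate of species i is ∝ p_i/√M_i ∝ n_i/√M_i.
So x_HF in the escaping gas = (n_HF/√M_HF) / Σ(n_i/√M_i)
= (0.457/√20.01) / (0.457/√20.01 + 3.53/√26.04) = 0.1022/(0.1022 + 0.6918) = 0.1287.

0.1287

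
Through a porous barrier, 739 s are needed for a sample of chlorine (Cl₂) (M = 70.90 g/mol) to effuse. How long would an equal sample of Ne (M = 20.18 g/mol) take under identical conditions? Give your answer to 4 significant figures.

394.3 s

Using Graham's law: t_Ne/t_Cl₂ = √(M_Ne/M_Cl₂) = √(20.18/70.90) = √0.2846 = 0.5335.
So the time for Ne is 739 × 0.5335 = 394.3 s.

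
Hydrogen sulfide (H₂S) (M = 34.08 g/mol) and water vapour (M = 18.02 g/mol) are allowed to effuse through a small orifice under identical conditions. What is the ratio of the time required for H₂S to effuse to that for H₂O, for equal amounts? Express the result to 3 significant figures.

Using Graham's law: t_H₂S/t_H₂O = √(M_H₂S/M_H₂O) = √(34.08/18.02) = √1.891 = 1.38.

1.38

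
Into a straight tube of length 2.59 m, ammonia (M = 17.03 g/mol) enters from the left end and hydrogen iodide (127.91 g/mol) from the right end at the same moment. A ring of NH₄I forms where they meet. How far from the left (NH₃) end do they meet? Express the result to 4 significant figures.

1.898 m

Graham's law gives d_NH₃/d_HI = rate_NH₃/rate_HI = √(M_HI/M_NH₃) = √(127.91/17.03) = 2.741.
With d_NH₃ + d_HI = 2.59 m, d_HI = 2.59/(1 + 2.741) = 0.6924 m.
d_NH₃ = 2.59 − 0.6924 = 1.898 m.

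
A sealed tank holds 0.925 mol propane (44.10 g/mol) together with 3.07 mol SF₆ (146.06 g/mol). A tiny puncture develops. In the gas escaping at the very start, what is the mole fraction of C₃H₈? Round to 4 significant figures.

Each component's effusion rate ∝ (its partial pressure)·(1/√M) ∝ n_i/√M_i.
So x_C₃H₈ in the escaping gas = (n_C₃H₈/√M_C₃H₈) / Σ(n_i/√M_i)
= (0.925/√44.10) / (0.925/√44.10 + 3.07/√146.06) = 0.1393/(0.1393 + 0.2540) = 0.3541.

0.3541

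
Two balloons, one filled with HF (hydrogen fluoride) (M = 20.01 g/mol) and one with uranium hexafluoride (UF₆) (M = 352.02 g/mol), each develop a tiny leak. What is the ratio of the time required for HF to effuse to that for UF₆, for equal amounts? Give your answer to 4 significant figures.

Since effusion rate ∝ 1/√M, t_HF/t_UF₆ = √(M_HF/M_UF₆) = √(20.01/352.02) = √0.05684 = 0.2384.

0.2384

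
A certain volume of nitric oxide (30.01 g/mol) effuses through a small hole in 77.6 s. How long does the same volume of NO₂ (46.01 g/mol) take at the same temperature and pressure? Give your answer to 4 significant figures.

Since effusion rate ∝ 1/√M, t_NO₂/t_NO = √(M_NO₂/M_NO) = √(46.01/30.01) = √1.533 = 1.238.
So the time for NO₂ is 77.6 × 1.238 = 96.08 s.

96.08 s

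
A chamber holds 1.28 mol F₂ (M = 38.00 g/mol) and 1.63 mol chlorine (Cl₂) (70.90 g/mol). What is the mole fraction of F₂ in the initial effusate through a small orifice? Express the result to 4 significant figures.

Each component's effusion rate ∝ (its partial pressure)·(1/√M) ∝ n_i/√M_i.
So x_F₂ in the escaping gas = (n_F₂/√M_F₂) / Σ(n_i/√M_i)
= (1.28/√38.00) / (1.28/√38.00 + 1.63/√70.90) = 0.2076/(0.2076 + 0.1936) = 0.5175.

0.5175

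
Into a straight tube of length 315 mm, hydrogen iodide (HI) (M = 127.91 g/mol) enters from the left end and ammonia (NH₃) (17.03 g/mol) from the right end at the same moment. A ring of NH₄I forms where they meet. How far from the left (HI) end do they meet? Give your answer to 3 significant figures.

84.2 mm

The fronts meet when d_HI + d_NH₃ = L with d_HI/d_NH₃ = √(M_NH₃/M_HI) (Graham's law). Here √(M_NH₃/M_HI) = √(17.03/127.91) = 0.3649.
With d_HI + d_NH₃ = 315 mm, d_NH₃ = 315/(1 + 0.3649) = 230.8 mm.
d_HI = 315 − 230.8 = 84.2 mm.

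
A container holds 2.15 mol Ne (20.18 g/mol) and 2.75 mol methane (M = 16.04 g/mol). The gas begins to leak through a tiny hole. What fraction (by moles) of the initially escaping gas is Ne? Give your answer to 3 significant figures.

The effusion rate of species i is ∝ p_i/√M_i ∝ n_i/√M_i.
So x_Ne in the escaping gas = (n_Ne/√M_Ne) / Σ(n_i/√M_i)
= (2.15/√20.18) / (2.15/√20.18 + 2.75/√16.04) = 0.4786/(0.4786 + 0.6866) = 0.411.

0.411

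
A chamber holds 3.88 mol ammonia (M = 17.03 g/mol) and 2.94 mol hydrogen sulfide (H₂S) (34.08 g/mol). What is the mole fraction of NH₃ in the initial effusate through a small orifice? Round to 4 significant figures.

0.6512

Effusion rate of each component ∝ n_i/√M_i (partial pressure × 1/√M).
Mole fraction of NH₃ in the effusate = (n_NH₃/√M_NH₃) / (n_NH₃/√M_NH₃ + n_H₂S/√M_H₂S)
= (3.88/√17.03) / (3.88/√17.03 + 2.94/√34.08) = 0.9402/(0.9402 + 0.5036) = 0.6512.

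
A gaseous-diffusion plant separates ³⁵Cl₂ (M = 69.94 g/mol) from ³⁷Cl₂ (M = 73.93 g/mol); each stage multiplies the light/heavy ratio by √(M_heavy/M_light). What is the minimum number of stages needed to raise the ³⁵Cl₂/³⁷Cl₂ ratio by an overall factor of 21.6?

With α = √(73.93/69.94) per stage, ln α = ½ ln(1.05705) = 0.02774.
Need α^N ≥ 21.6 ⇒ N ≥ ln(21.6) / ln α = 3.073 / 0.02774 = 110.77.
Rounding up, N = 111 stages.

111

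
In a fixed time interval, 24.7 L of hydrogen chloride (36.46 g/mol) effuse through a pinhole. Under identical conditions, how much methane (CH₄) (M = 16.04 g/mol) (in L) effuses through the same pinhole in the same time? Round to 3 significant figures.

From Graham's law, rate_CH₄/rate_HCl = √(M_HCl/M_CH₄) = √(36.46/16.04) = √2.273 = 1.508.
So the volume for CH₄ is 24.7 × 1.508 = 37.2 L.

37.2 L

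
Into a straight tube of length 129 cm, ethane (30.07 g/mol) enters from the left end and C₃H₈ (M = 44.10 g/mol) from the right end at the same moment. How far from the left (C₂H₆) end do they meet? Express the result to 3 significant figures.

70.7 cm

Distances travelled in equal time are proportional to diffusion rates, so d_C₂H₆/d_C₃H₈ = √(M_C₃H₈/M_C₂H₆) = √(44.10/30.07) = 1.211.
With d_C₂H₆ + d_C₃H₈ = 129 cm, d_C₃H₈ = 129/(1 + 1.211) = 58.34 cm.
d_C₂H₆ = 129 − 58.34 = 70.7 cm.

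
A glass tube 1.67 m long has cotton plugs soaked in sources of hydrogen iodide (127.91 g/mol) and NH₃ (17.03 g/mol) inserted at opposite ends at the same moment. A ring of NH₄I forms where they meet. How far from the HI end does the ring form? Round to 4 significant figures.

0.4465 m

The fronts meet when d_HI + d_NH₃ = L with d_HI/d_NH₃ = √(M_NH₃/M_HI) (Graham's law). Here √(M_NH₃/M_HI) = √(17.03/127.91) = 0.3649.
With d_HI + d_NH₃ = 1.67 m, d_NH₃ = 1.67/(1 + 0.3649) = 1.224 m.
d_HI = 1.67 − 1.224 = 0.4465 m.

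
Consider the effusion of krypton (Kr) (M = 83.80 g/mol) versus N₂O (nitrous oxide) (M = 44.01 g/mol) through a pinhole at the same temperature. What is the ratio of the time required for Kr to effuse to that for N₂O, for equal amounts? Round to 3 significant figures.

From Graham's law, t_Kr/t_N₂O = √(M_Kr/M_N₂O) = √(83.80/44.01) = √1.904 = 1.38.

1.38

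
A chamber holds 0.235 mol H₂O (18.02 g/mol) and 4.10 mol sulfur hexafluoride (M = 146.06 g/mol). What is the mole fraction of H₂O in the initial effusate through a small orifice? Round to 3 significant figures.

0.140

Effusion rate of each component ∝ n_i/√M_i (partial pressure × 1/√M).
x_H₂O(eff) = (n_H₂O/√M_H₂O) / (n_H₂O/√M_H₂O + n_SF₆/√M_SF₆)
= (0.235/√18.02) / (0.235/√18.02 + 4.10/√146.06) = 0.05536/(0.05536 + 0.3392) = 0.140.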